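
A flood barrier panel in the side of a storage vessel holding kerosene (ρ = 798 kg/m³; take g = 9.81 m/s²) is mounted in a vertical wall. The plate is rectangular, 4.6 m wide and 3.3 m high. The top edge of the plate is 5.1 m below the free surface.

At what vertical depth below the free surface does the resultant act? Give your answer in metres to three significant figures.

h_p = 6.88 m

γ = ρg = 798 × 9.81 / 1000 = 7.82838 kN/m³.
The centroid lies 3.3/2 = 1.65 m below the top edge, so the centroid depth is h_c = 5.1 + 1.65 = 6.75 m.
A = 4.6 × 3.3 = 15.18 m².
Resultant F = γ·h_c·A = 7.82838 × 6.75 × 15.18 = 802.135 kN.
I_c = b·h³/12 = 4.6 × 3.3³/12 = 13.7758 m⁴.
Centre of pressure: y_p = y_c + I_c/(y_c·A) = 6.75 + 13.7758/(6.75 × 15.18) = 6.75 + 0.134444 = 6.88444 m along the plane.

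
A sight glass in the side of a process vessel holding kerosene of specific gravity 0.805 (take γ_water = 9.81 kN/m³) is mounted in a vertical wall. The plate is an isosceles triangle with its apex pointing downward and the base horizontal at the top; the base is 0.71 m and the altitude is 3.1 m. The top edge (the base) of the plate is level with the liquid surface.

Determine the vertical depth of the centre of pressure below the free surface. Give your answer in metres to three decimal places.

h_p = 1.550 m

γ = 0.805 × 9.81 = 7.89705 kN/m³.
With the apex down, the centroid sits h/3 = 3.1/3 = 1.03333 m below the base (the top edge), so the centroid depth is h_c = 1.03333 m.
A = ½ × 0.71 × 3.1 = 1.1005 m².
Resultant F = γ·h_c·A = 7.89705 × 1.03333 × 1.1005 = 8.98036 kN.
I_c = b·h³/36 = 0.71 × 3.1³/36 = 0.587545 m⁴.
Centre of pressure: y_p = y_c + I_c/(y_c·A) = 1.03333 + 0.587545/(1.03333 × 1.1005) = 1.03333 + 0.516669 = 1.55 m along the plane.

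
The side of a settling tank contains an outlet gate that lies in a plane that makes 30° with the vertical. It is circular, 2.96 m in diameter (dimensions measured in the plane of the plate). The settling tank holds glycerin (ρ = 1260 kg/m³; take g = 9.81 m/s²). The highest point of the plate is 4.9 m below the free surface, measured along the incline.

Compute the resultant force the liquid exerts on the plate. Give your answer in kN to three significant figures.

F ≈ 470 kN

γ = ρg = 1260 × 9.81 / 1000 = 12.3606 kN/m³.
The plate makes 30° with the vertical, i.e. θ = 90° − 30° = 60° to the horizontal. Measuring y along the incline from the free-surface line, vertical depth h = y·sinθ with sinθ = 0.866025.
The centroid is at the centre, 1.48 m below the top of the plate, so y_c = 4.9 + 1.48 = 6.38 m and h_c = 6.38 × 0.866025 = 5.52524 m.
A = π(1.48)² = 6.88134 m².
Resultant F = γ·h_c·A = 12.3606 × 5.52524 × 6.88134 = 469.963 kN.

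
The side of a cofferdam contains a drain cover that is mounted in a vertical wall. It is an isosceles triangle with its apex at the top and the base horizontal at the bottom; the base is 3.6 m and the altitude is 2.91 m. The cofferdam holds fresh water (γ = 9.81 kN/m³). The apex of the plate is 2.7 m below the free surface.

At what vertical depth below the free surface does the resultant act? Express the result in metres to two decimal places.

γ = 9.81 kN/m³.
With the apex up, the centroid sits 2h/3 = 2 × 2.91/3 = 1.94 m below the apex, so the centroid depth is h_c = 2.7 + 1.94 = 4.64 m.
A = ½ × 3.6 × 2.91 = 5.238 m².
Resultant F = γ·h_c·A = 9.81 × 4.64 × 5.238 = 238.425 kN.
I_c = b·h³/36 = 3.6 × 2.91³/36 = 2.46422 m⁴.
Centre of pressure: y_p = y_c + I_c/(y_c·A) = 4.64 + 2.46422/(4.64 × 5.238) = 4.64 + 0.10139 = 4.74139 m along the plane.

h_p = 4.74 m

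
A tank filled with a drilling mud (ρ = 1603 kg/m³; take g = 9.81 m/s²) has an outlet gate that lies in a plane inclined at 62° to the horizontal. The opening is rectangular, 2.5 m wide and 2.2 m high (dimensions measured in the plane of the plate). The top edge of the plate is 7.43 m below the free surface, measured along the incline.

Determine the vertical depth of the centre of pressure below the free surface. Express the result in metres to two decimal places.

h_p = 7.57 m

γ = ρg = 1603 × 9.81 / 1000 = 15.72543 kN/m³.
Let θ = 62° be the plate's angle to the horizontal; measure y along the incline from where the plane meets the free surface. Vertical depth h = y·sinθ with sinθ = 0.882948.
The centroid lies 2.2/2 = 1.1 m below the top edge, so y_c = 7.43 + 1.1 = 8.53 m and h_c = 8.53 × 0.882948 = 7.53155 m.
A = 2.5 × 2.2 = 5.5 m².
Resultant F = γ·h_c·A = 15.72543 × 7.53155 × 5.5 = 651.403 kN.
I_c = b·h³/12 = 2.5 × 2.2³/12 = 2.21833 m⁴.
Centre of pressure: y_p = y_c + I_c/(y_c·A) = 8.53 + 2.21833/(8.53 × 5.5) = 8.53 + 0.047284 = 8.57728 m along the plane.
Vertically, h_p = y_p·sinθ = 8.57728 × 0.882948 = 7.57329 m.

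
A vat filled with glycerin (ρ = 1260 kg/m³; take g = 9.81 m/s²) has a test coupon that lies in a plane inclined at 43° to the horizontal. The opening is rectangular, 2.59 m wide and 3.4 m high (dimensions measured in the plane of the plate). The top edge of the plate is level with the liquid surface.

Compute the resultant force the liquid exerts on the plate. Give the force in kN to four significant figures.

γ = ρg = 1260 × 9.81 / 1000 = 12.3606 kN/m³.
Let θ = 43° be the plate's angle to the horizontal; measure y along the incline from where the plane meets the free surface. Vertical depth h = y·sinθ with sinθ = 0.681998.
The centroid lies 3.4/2 = 1.7 m below the top edge, so y_c = 1.7 m and h_c = 1.7 × 0.681998 = 1.1594 m.
A = 2.59 × 3.4 = 8.806 m².
Resultant F = γ·h_c·A = 12.3606 × 1.1594 × 8.806 = 126.198 kN.

F ≈ 126.2 kN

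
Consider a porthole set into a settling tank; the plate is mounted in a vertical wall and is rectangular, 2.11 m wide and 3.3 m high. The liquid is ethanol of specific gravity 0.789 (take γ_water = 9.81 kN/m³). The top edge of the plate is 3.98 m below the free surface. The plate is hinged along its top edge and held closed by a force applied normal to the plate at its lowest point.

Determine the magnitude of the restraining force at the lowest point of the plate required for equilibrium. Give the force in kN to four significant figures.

γ = 0.789 × 9.81 = 7.74009 kN/m³.
The centroid lies 3.3/2 = 1.65 m below the top edge, so the centroid depth is h_c = 3.98 + 1.65 = 5.63 m.
A = 2.11 × 3.3 = 6.963 m².
Resultant F = γ·h_c·A = 7.74009 × 5.63 × 6.963 = 303.425 kN.
I_c = b·h³/12 = 2.11 × 3.3³/12 = 6.31892 m⁴.
Centre of pressure: y_p = y_c + I_c/(y_c·A) = 5.63 + 6.31892/(5.63 × 6.963) = 5.63 + 0.16119 = 5.79119 m along the plane.
The resultant acts 1.65 + 0.16119 = 1.81119 m (along the plate) below the hinge at the top edge, so the moment about the hinge is M = F × 1.81119 = 303.425 × 1.81119 = 549.56 kN·m.
A normal force at the bottom, 3.3 m from the hinge, must supply this moment: P = 549.56/3.3 = 166.533 kN.

P ≈ 166.5 kN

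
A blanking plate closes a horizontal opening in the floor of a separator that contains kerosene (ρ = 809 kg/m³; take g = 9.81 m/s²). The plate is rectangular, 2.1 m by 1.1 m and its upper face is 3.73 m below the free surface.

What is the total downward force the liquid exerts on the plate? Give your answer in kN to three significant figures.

γ = ρg = 809 × 9.81 / 1000 = 7.93629 kN/m³.
The plate is horizontal, so pressure is uniform at p = γ·h = 7.93629 × 3.73 = 29.6024 kN/m².
A = 2.1 × 1.1 = 2.31 m².
F = p·A = 29.6024 × 2.31 = 68.3815 kN.

F ≈ 68.4 kN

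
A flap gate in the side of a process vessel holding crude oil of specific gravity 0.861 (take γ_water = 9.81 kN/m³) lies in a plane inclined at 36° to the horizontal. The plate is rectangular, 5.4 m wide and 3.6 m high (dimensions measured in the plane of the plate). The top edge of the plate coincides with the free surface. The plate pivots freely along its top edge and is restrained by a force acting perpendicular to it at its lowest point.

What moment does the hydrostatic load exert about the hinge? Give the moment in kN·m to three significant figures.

M ≈ 417 kN·m

γ = 0.861 × 9.81 = 8.44641 kN/m³.
Let θ = 36° be the plate's angle to the horizontal; measure y along the incline from where the plane meets the free surface. Vertical depth h = y·sinθ with sinθ = 0.587785.
The centroid lies 3.6/2 = 1.8 m below the top edge, so y_c = 1.8 m and h_c = 1.8 × 0.587785 = 1.05801 m.
A = 5.4 × 3.6 = 19.44 m².
Resultant F = γ·h_c·A = 8.44641 × 1.05801 × 19.44 = 173.723 kN.
I_c = b·h³/12 = 5.4 × 3.6³/12 = 20.9952 m⁴.
Centre of pressure: y_p = y_c + I_c/(y_c·A) = 1.8 + 20.9952/(1.8 × 19.44) = 1.8 + 0.6 = 2.4 m along the plane.
The resultant acts 1.8 + 0.6 = 2.4 m (along the plate) below the hinge at the top edge, so the moment about the hinge is M = F × 2.4 = 173.723 × 2.4 = 416.935 kN·m.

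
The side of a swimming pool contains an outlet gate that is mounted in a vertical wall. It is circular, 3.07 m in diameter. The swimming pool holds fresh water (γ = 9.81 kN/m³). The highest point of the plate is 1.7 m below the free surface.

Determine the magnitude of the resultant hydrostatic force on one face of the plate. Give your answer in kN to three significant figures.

γ = 9.81 kN/m³.
The centroid is at the centre, 1.535 m below the top of the plate, so the centroid depth is h_c = 1.7 + 1.535 = 3.235 m.
A = π(1.535)² = 7.4023 m².
Resultant F = γ·h_c·A = 9.81 × 3.235 × 7.4023 = 234.915 kN.

F ≈ 235 kN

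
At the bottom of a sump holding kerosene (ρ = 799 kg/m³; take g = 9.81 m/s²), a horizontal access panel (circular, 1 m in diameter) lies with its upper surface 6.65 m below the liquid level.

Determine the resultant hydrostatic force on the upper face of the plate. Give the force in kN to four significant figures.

γ = ρg = 799 × 9.81 / 1000 = 7.83819 kN/m³.
The plate is horizontal, so pressure is uniform at p = γ·h = 7.83819 × 6.65 = 52.124 kN/m².
A = π(0.5)² = 0.785398 m².
F = p·A = 52.124 × 0.785398 = 40.9381 kN.

F ≈ 40.94 kN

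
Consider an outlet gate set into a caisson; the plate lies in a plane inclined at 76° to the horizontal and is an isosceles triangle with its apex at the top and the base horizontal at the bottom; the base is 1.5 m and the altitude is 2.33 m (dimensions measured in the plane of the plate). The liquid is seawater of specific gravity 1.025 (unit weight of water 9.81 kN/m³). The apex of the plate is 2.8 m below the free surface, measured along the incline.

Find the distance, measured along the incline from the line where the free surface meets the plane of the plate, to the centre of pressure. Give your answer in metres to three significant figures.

y_p = 4.42 m

γ = 1.025 × 9.81 = 10.05525 kN/m³.
Let θ = 76° be the plate's angle to the horizontal; measure y along the incline from where the plane meets the free surface. Vertical depth h = y·sinθ with sinθ = 0.970296.
With the apex up, the centroid sits 2h/3 = 2 × 2.33/3 = 1.55333 m below the apex, so y_c = 2.8 + 1.55333 = 4.35333 m and h_c = 4.35333 × 0.970296 = 4.22402 m.
A = ½ × 1.5 × 2.33 = 1.7475 m².
Resultant F = γ·h_c·A = 10.05525 × 4.22402 × 1.7475 = 74.2226 kN.
I_c = b·h³/36 = 1.5 × 2.33³/36 = 0.527056 m⁴.
Centre of pressure: y_p = y_c + I_c/(y_c·A) = 4.35333 + 0.527056/(4.35333 × 1.7475) = 4.35333 + 0.0692816 = 4.42261 m along the plane.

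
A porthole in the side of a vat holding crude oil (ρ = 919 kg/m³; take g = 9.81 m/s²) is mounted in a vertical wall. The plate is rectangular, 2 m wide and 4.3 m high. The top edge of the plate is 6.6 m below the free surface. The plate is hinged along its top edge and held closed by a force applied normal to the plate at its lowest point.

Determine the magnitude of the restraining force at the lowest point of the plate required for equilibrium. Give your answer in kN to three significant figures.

P ≈ 367 kN

γ = ρg = 919 × 9.81 / 1000 = 9.01539 kN/m³.
The centroid lies 4.3/2 = 2.15 m below the top edge, so the centroid depth is h_c = 6.6 + 2.15 = 8.75 m.
A = 2 × 4.3 = 8.6 m².
Resultant F = γ·h_c·A = 9.01539 × 8.75 × 8.6 = 678.408 kN.
I_c = b·h³/12 = 2 × 4.3³/12 = 13.2512 m⁴.
Centre of pressure: y_p = y_c + I_c/(y_c·A) = 8.75 + 13.2512/(8.75 × 8.6) = 8.75 + 0.176096 = 8.9261 m along the plane.
The resultant acts 2.15 + 0.176096 = 2.3261 m (along the plate) below the hinge at the top edge, so the moment about the hinge is M = F × 2.3261 = 678.408 × 2.3261 = 1578.04 kN·m.
A normal force at the bottom, 4.3 m from the hinge, must supply this moment: P = 1578.04/4.3 = 366.986 kN.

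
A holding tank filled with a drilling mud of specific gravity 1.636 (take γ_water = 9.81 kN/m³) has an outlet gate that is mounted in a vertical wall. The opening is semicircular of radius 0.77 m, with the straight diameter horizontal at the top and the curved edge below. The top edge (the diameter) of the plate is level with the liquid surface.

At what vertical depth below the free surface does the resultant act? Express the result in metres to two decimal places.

γ = 1.636 × 9.81 = 16.04916 kN/m³.
The centroid of a semicircle lies 4r/(3π) = 0.326798 m from the diameter, here below the top edge, so the centroid depth is h_c = 0.326798 m.
A = πr²/2 = π × 0.77²/2 = 0.931325 m².
Resultant F = γ·h_c·A = 16.04916 × 0.326798 × 0.931325 = 4.88464 kN.
I_c = (π/8 − 8/(9π))·r⁴ = 0.109757 × 0.77⁴ = 0.0385829 m⁴.
Centre of pressure: y_p = y_c + I_c/(y_c·A) = 0.326798 + 0.0385829/(0.326798 × 0.931325) = 0.326798 + 0.126769 = 0.453567 m along the plane.

h_p = 0.45 m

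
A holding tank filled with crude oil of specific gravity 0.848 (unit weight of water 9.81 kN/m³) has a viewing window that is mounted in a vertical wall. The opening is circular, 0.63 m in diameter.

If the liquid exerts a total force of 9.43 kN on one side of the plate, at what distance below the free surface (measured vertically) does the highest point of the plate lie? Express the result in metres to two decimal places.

γ = 0.848 × 9.81 = 8.31888 kN/m³.
A = π(0.315)² = 0.311725 m².
From F = γ·h_c·A, the centroid depth is h_c = 9.43/(8.31888 × 0.311725) = 3.63643 m.
The centroid is at the centre, 0.315 m below the top of the plate, so the highest point sits at h_top = 3.63643 − 0.315 = 3.32143 m below the surface.

d_top ≈ 3.32 m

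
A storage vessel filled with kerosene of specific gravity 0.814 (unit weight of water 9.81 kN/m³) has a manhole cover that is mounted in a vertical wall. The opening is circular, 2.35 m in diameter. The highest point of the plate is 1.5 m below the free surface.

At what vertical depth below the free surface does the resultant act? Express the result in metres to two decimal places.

γ = 0.814 × 9.81 = 7.98534 kN/m³.
The centroid is at the centre, 1.175 m below the top of the plate, so the centroid depth is h_c = 1.5 + 1.175 = 2.675 m.
A = π(1.175)² = 4.33736 m².
Resultant F = γ·h_c·A = 7.98534 × 2.675 × 4.33736 = 92.6494 kN.
I_c = πr⁴/4 = π × 1.175⁴/4 = 1.49707 m⁴.
Centre of pressure: y_p = y_c + I_c/(y_c·A) = 2.675 + 1.49707/(2.675 × 4.33736) = 2.675 + 0.129031 = 2.80403 m along the plane.

h_p = 2.80 m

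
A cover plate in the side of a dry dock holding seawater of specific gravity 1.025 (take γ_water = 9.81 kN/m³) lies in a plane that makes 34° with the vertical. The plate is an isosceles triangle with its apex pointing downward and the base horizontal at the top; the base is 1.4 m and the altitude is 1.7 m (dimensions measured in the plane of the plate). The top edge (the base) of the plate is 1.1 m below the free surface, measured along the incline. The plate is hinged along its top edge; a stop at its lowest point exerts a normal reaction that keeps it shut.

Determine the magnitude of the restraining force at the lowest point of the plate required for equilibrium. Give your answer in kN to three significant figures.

γ = 1.025 × 9.81 = 10.05525 kN/m³.
The plate makes 34° with the vertical, i.e. θ = 90° − 34° = 56° to the horizontal. Measuring y along the incline from the free-surface line, vertical depth h = y·sinθ with sinθ = 0.829038.
With the apex down, the centroid sits h/3 = 1.7/3 = 0.566667 m below the base (the top edge), so y_c = 1.1 + 0.566667 = 1.66667 m and h_c = 1.66667 × 0.829038 = 1.38173 m.
A = ½ × 1.4 × 1.7 = 1.19 m².
Resultant F = γ·h_c·A = 10.05525 × 1.38173 × 1.19 = 16.5334 kN.
I_c = b·h³/36 = 1.4 × 1.7³/36 = 0.191061 m⁴.
Centre of pressure: y_p = y_c + I_c/(y_c·A) = 1.66667 + 0.191061/(1.66667 × 1.19) = 1.66667 + 0.0963331 = 1.763 m along the plane.
The resultant acts 0.566667 + 0.0963331 = 0.663 m (along the plate) below the hinge at the top edge, so the moment about the hinge is M = F × 0.663 = 16.5334 × 0.663 = 10.9616 kN·m.
A normal force at the bottom, 1.7 m from the hinge, must supply this moment: P = 10.9616/1.7 = 6.448 kN.

P ≈ 6.45 kN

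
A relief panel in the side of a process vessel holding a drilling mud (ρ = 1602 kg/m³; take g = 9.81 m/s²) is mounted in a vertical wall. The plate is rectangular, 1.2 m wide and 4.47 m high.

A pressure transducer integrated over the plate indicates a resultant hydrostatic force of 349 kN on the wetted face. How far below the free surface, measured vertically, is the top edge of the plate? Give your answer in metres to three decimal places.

γ = ρg = 1602 × 9.81 / 1000 = 15.71562 kN/m³.
A = 1.2 × 4.47 = 5.364 m².
From F = γ·h_c·A, the centroid depth is h_c = 349/(15.71562 × 5.364) = 4.14005 m.
The centroid lies 4.47/2 = 2.235 m below the top edge, so the top edge sits at h_top = 4.14005 − 2.235 = 1.90505 m below the surface.

d_top ≈ 1.905 m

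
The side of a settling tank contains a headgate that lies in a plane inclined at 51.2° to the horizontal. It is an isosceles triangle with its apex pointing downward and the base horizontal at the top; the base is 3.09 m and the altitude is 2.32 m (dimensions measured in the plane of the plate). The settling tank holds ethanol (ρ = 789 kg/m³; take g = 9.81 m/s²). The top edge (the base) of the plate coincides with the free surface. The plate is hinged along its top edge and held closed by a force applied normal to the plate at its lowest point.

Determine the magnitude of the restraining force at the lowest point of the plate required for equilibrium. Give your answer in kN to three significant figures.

P ≈ 8.36 kN

γ = ρg = 789 × 9.81 / 1000 = 7.74009 kN/m³.
Let θ = 51.2° be the plate's angle to the horizontal; measure y along the incline from where the plane meets the free surface. Vertical depth h = y·sinθ with sinθ = 0.779338.
With the apex down, the centroid sits h/3 = 2.32/3 = 0.773333 m below the base (the top edge), so y_c = 0.773333 m and h_c = 0.773333 × 0.779338 = 0.602688 m.
A = ½ × 3.09 × 2.32 = 3.5844 m².
Resultant F = γ·h_c·A = 7.74009 × 0.602688 × 3.5844 = 16.7207 kN.
I_c = b·h³/36 = 3.09 × 2.32³/36 = 1.07182 m⁴.
Centre of pressure: y_p = y_c + I_c/(y_c·A) = 0.773333 + 1.07182/(0.773333 × 3.5844) = 0.773333 + 0.386669 = 1.16 m along the plane.
The resultant acts 0.773333 + 0.386669 = 1.16 m (along the plate) below the hinge at the top edge, so the moment about the hinge is M = F × 1.16 = 16.7207 × 1.16 = 19.396 kN·m.
A normal force at the bottom, 2.32 m from the hinge, must supply this moment: P = 19.396/2.32 = 8.36034 kN.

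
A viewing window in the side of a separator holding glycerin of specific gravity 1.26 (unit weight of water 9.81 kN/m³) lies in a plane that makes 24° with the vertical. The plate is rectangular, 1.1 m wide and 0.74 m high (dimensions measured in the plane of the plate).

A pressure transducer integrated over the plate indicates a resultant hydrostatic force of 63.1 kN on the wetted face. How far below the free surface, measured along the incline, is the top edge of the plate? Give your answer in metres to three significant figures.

γ = 1.26 × 9.81 = 12.3606 kN/m³.
A = 1.1 × 0.74 = 0.814 m².
From F = γ·h_c·A, the centroid depth is h_c = 63.1/(12.3606 × 0.814) = 6.27141 m.
The plate makes 24° with the vertical, i.e. θ = 90° − 24° = 66° to the horizontal. Measuring y along the incline from the free-surface line, vertical depth h = y·sinθ with sinθ = 0.913545.
Along the incline, y_c = h_c/sinθ = 6.27141/0.913545 = 6.86492 m.
The centroid lies 0.74/2 = 0.37 m below the top edge, so the top edge sits at y_top = 6.86492 − 0.37 = 6.49492 m along the incline.

y_top ≈ 6.49 m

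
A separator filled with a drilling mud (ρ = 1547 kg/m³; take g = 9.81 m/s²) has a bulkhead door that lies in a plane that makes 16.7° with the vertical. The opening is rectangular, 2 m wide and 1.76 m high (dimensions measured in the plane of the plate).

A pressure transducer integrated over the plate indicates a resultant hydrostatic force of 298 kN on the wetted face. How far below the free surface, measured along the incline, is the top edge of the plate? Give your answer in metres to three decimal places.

y_top ≈ 4.944 m

γ = ρg = 1547 × 9.81 / 1000 = 15.17607 kN/m³.
A = 2 × 1.76 = 3.52 m².
From F = γ·h_c·A, the centroid depth is h_c = 298/(15.17607 × 3.52) = 5.57846 m.
The plate makes 16.7° with the vertical, i.e. θ = 90° − 16.7° = 73.3° to the horizontal. Measuring y along the incline from the free-surface line, vertical depth h = y·sinθ with sinθ = 0.957822.
Along the incline, y_c = h_c/sinθ = 5.57846/0.957822 = 5.82411 m.
The centroid lies 1.76/2 = 0.88 m below the top edge, so the top edge sits at y_top = 5.82411 − 0.88 = 4.94411 m along the incline.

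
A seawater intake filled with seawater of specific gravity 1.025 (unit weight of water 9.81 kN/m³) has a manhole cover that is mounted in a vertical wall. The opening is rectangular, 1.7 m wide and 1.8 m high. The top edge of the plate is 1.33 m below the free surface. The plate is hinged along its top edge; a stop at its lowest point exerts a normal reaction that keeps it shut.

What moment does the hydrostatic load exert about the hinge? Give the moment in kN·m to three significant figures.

γ = 1.025 × 9.81 = 10.05525 kN/m³.
The centroid lies 1.8/2 = 0.9 m below the top edge, so the centroid depth is h_c = 1.33 + 0.9 = 2.23 m.
A = 1.7 × 1.8 = 3.06 m².
Resultant F = γ·h_c·A = 10.05525 × 2.23 × 3.06 = 68.615 kN.
I_c = b·h³/12 = 1.7 × 1.8³/12 = 0.8262 m⁴.
Centre of pressure: y_p = y_c + I_c/(y_c·A) = 2.23 + 0.8262/(2.23 × 3.06) = 2.23 + 0.121076 = 2.35108 m along the plane.
The resultant acts 0.9 + 0.121076 = 1.02108 m (along the plate) below the hinge at the top edge, so the moment about the hinge is M = F × 1.02108 = 68.615 × 1.02108 = 70.0614 kN·m.

M ≈ 70.1 kN·m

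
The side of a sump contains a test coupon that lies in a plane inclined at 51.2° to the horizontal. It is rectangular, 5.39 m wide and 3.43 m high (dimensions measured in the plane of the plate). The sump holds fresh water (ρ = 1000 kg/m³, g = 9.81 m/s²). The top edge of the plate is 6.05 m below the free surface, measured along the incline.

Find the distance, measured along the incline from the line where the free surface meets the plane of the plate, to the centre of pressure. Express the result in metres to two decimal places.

y_p = 7.89 m

γ = ρg = 1000 × 9.81 = 9810 N/m³ = 9.81 kN/m³.
Let θ = 51.2° be the plate's angle to the horizontal; measure y along the incline from where the plane meets the free surface. Vertical depth h = y·sinθ with sinθ = 0.779338.
The centroid lies 3.43/2 = 1.715 m below the top edge, so y_c = 6.05 + 1.715 = 7.765 m and h_c = 7.765 × 0.779338 = 6.05156 m.
A = 5.39 × 3.43 = 18.4877 m².
Resultant F = γ·h_c·A = 9.81 × 6.05156 × 18.4877 = 1097.54 kN.
I_c = b·h³/12 = 5.39 × 3.43³/12 = 18.1255 m⁴.
Centre of pressure: y_p = y_c + I_c/(y_c·A) = 7.765 + 18.1255/(7.765 × 18.4877) = 7.765 + 0.12626 = 7.89126 m along the plane.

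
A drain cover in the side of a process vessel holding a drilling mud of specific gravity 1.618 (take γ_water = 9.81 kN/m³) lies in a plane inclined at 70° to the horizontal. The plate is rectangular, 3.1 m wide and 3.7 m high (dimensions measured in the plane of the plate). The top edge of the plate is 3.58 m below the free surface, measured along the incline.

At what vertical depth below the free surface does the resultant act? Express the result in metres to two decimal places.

h_p = 5.30 m

γ = 1.618 × 9.81 = 15.87258 kN/m³.
Let θ = 70° be the plate's angle to the horizontal; measure y along the incline from where the plane meets the free surface. Vertical depth h = y·sinθ with sinθ = 0.939693.
The centroid lies 3.7/2 = 1.85 m below the top edge, so y_c = 3.58 + 1.85 = 5.43 m and h_c = 5.43 × 0.939693 = 5.10253 m.
A = 3.1 × 3.7 = 11.47 m².
Resultant F = γ·h_c·A = 15.87258 × 5.10253 × 11.47 = 928.959 kN.
I_c = b·h³/12 = 3.1 × 3.7³/12 = 13.0854 m⁴.
Centre of pressure: y_p = y_c + I_c/(y_c·A) = 5.43 + 13.0854/(5.43 × 11.47) = 5.43 + 0.210099 = 5.6401 m along the plane.
Vertically, h_p = y_p·sinθ = 5.6401 × 0.939693 = 5.29996 m.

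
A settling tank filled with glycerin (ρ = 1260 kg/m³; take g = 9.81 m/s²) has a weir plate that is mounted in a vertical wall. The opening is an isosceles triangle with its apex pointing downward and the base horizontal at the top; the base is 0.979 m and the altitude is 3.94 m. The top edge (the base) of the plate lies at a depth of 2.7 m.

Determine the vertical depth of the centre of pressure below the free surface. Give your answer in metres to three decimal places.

h_p = 4.228 m

γ = ρg = 1260 × 9.81 / 1000 = 12.3606 kN/m³.
With the apex down, the centroid sits h/3 = 3.94/3 = 1.31333 m below the base (the top edge), so the centroid depth is h_c = 2.7 + 1.31333 = 4.01333 m.
A = ½ × 0.979 × 3.94 = 1.92863 m².
Resultant F = γ·h_c·A = 12.3606 × 4.01333 × 1.92863 = 95.6739 kN.
I_c = b·h³/36 = 0.979 × 3.94³/36 = 1.66329 m⁴.
Centre of pressure: y_p = y_c + I_c/(y_c·A) = 4.01333 + 1.66329/(4.01333 × 1.92863) = 4.01333 + 0.214889 = 4.22822 m along the plane.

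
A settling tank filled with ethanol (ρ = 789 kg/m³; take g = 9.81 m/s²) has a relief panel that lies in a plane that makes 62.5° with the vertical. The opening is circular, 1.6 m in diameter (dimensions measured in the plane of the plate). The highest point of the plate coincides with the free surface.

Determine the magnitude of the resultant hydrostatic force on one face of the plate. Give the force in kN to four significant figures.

F ≈ 5.749 kN

γ = ρg = 789 × 9.81 / 1000 = 7.74009 kN/m³.
The plate makes 62.5° with the vertical, i.e. θ = 90° − 62.5° = 27.5° to the horizontal. Measuring y along the incline from the free-surface line, vertical depth h = y·sinθ with sinθ = 0.461749.
The centroid is at the centre, 0.8 m below the top of the plate, so y_c = 0.8 m and h_c = 0.8 × 0.461749 = 0.369399 m.
A = π(0.8)² = 2.01062 m².
Resultant F = γ·h_c·A = 7.74009 × 0.369399 × 2.01062 = 5.74873 kN.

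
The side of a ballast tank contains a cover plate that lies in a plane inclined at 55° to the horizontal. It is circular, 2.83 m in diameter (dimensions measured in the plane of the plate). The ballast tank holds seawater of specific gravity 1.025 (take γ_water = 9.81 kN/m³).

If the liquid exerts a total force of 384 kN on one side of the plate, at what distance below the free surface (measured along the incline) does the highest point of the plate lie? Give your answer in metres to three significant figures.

y_top ≈ 6.00 m

γ = 1.025 × 9.81 = 10.05525 kN/m³.
A = π(1.415)² = 6.29018 m².
From F = γ·h_c·A, the centroid depth is h_c = 384/(10.05525 × 6.29018) = 6.07121 m.
Let θ = 55° be the plate's angle to the horizontal; measure y along the incline from where the plane meets the free surface. Vertical depth h = y·sinθ with sinθ = 0.819152.
Along the incline, y_c = h_c/sinθ = 6.07121/0.819152 = 7.41158 m.
The centroid is at the centre, 1.415 m below the top of the plate, so the highest point sits at y_top = 7.41158 − 1.415 = 5.99658 m along the incline.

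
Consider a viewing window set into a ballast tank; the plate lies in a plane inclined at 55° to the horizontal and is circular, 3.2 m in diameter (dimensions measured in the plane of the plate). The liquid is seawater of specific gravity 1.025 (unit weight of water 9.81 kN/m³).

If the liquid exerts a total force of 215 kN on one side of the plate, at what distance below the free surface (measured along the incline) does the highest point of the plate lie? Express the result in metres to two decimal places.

y_top ≈ 1.65 m

γ = 1.025 × 9.81 = 10.05525 kN/m³.
A = π(1.6)² = 8.04248 m².
From F = γ·h_c·A, the centroid depth is h_c = 215/(10.05525 × 8.04248) = 2.65862 m.
Let θ = 55° be the plate's angle to the horizontal; measure y along the incline from where the plane meets the free surface. Vertical depth h = y·sinθ with sinθ = 0.819152.
Along the incline, y_c = h_c/sinθ = 2.65862/0.819152 = 3.24558 m.
The centroid is at the centre, 1.6 m below the top of the plate, so the highest point sits at y_top = 3.24558 − 1.6 = 1.64558 m along the incline.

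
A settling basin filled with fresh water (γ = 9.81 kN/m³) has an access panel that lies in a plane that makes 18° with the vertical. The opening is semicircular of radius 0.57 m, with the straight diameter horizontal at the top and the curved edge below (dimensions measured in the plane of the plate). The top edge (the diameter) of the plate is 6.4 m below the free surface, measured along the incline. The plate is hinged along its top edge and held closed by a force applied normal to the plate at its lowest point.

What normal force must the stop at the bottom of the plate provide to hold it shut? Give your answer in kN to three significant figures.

P ≈ 13.6 kN

γ = 9.81 kN/m³.
The plate makes 18° with the vertical, i.e. θ = 90° − 18° = 72° to the horizontal. Measuring y along the incline from the free-surface line, vertical depth h = y·sinθ with sinθ = 0.951057.
The centroid of a semicircle lies 4r/(3π) = 0.241916 m from the diameter, here below the top edge, so y_c = 6.4 + 0.241916 = 6.64192 m and h_c = 6.64192 × 0.951057 = 6.31684 m.
A = πr²/2 = π × 0.57²/2 = 0.510352 m².
Resultant F = γ·h_c·A = 9.81 × 6.31684 × 0.510352 = 31.6256 kN.
I_c = (π/8 − 8/(9π))·r⁴ = 0.109757 × 0.57⁴ = 0.011586 m⁴.
Centre of pressure: y_p = y_c + I_c/(y_c·A) = 6.64192 + 0.011586/(6.64192 × 0.510352) = 6.64192 + 0.00341798 = 6.64534 m along the plane.
The resultant acts 0.241916 + 0.00341798 = 0.245334 m (along the plate) below the hinge at the top edge, so the moment about the hinge is M = F × 0.245334 = 31.6256 × 0.245334 = 7.75883 kN·m.
A normal force at the bottom, 0.57 m from the hinge, must supply this moment: P = 7.75883/0.57 = 13.612 kN.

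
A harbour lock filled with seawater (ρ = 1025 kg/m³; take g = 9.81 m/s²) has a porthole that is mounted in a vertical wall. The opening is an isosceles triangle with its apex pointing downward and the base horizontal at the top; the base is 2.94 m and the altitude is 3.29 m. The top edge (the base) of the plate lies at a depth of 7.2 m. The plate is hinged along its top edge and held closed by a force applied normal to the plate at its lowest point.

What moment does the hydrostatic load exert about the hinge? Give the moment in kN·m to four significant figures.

M ≈ 471.7 kN·m

γ = ρg = 1025 × 9.81 / 1000 = 10.05525 kN/m³.
With the apex down, the centroid sits h/3 = 3.29/3 = 1.09667 m below the base (the top edge), so the centroid depth is h_c = 7.2 + 1.09667 = 8.29667 m.
A = ½ × 2.94 × 3.29 = 4.8363 m².
Resultant F = γ·h_c·A = 10.05525 × 8.29667 × 4.8363 = 403.469 kN.
I_c = b·h³/36 = 2.94 × 3.29³/36 = 2.90826 m⁴.
Centre of pressure: y_p = y_c + I_c/(y_c·A) = 8.29667 + 2.90826/(8.29667 × 4.8363) = 8.29667 + 0.0724797 = 8.36915 m along the plane.
The resultant acts 1.09667 + 0.0724797 = 1.16915 m (along the plate) below the hinge at the top edge, so the moment about the hinge is M = F × 1.16915 = 403.469 × 1.16915 = 471.716 kN·m.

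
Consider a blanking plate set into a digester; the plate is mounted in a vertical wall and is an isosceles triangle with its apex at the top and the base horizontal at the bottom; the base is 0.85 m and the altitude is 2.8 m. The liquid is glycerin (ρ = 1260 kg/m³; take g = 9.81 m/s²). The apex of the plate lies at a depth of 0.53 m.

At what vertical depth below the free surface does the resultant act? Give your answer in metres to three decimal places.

h_p = 2.578 m

γ = ρg = 1260 × 9.81 / 1000 = 12.3606 kN/m³.
With the apex up, the centroid sits 2h/3 = 2 × 2.8/3 = 1.86667 m below the apex, so the centroid depth is h_c = 0.53 + 1.86667 = 2.39667 m.
A = ½ × 0.85 × 2.8 = 1.19 m².
Resultant F = γ·h_c·A = 12.3606 × 2.39667 × 1.19 = 35.2529 kN.
I_c = b·h³/36 = 0.85 × 2.8³/36 = 0.518311 m⁴.
Centre of pressure: y_p = y_c + I_c/(y_c·A) = 2.39667 + 0.518311/(2.39667 × 1.19) = 2.39667 + 0.181734 = 2.5784 m along the plane.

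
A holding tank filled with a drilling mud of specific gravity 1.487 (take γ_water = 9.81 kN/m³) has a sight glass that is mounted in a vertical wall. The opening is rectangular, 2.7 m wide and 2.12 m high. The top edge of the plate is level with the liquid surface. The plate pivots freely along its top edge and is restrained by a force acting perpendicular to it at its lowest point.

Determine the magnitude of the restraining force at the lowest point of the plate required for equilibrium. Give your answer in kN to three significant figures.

γ = 1.487 × 9.81 = 14.58747 kN/m³.
The centroid lies 2.12/2 = 1.06 m below the top edge, so the centroid depth is h_c = 1.06 m.
A = 2.7 × 2.12 = 5.724 m².
Resultant F = γ·h_c·A = 14.58747 × 1.06 × 5.724 = 88.5086 kN.
I_c = b·h³/12 = 2.7 × 2.12³/12 = 2.14383 m⁴.
Centre of pressure: y_p = y_c + I_c/(y_c·A) = 1.06 + 2.14383/(1.06 × 5.724) = 1.06 + 0.353334 = 1.41333 m along the plane.
The resultant acts 1.06 + 0.353334 = 1.41333 m (along the plate) below the hinge at the top edge, so the moment about the hinge is M = F × 1.41333 = 88.5086 × 1.41333 = 125.092 kN·m.
A normal force at the bottom, 2.12 m from the hinge, must supply this moment: P = 125.092/2.12 = 59.0057 kN.

P ≈ 59.0 kN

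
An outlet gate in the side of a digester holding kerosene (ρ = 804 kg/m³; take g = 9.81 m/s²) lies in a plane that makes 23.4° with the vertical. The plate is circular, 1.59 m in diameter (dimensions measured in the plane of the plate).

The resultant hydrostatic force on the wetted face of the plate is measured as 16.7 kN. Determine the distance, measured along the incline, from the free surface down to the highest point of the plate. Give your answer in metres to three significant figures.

γ = ρg = 804 × 9.81 / 1000 = 7.88724 kN/m³.
A = π(0.795)² = 1.98557 m².
From F = γ·h_c·A, the centroid depth is h_c = 16.7/(7.88724 × 1.98557) = 1.06637 m.
The plate makes 23.4° with the vertical, i.e. θ = 90° − 23.4° = 66.6° to the horizontal. Measuring y along the incline from the free-surface line, vertical depth h = y·sinθ with sinθ = 0.917755.
Along the incline, y_c = h_c/sinθ = 1.06637/0.917755 = 1.16193 m.
The centroid is at the centre, 0.795 m below the top of the plate, so the highest point sits at y_top = 1.16193 − 0.795 = 0.36693 m along the incline.

y_top ≈ 0.367 m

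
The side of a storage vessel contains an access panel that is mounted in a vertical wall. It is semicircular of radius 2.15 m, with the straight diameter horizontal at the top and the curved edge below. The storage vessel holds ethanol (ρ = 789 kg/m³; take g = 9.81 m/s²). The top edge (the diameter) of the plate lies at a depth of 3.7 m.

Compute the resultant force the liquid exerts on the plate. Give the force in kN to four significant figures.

γ = ρg = 789 × 9.81 / 1000 = 7.74009 kN/m³.
The centroid of a semicircle lies 4r/(3π) = 0.912488 m from the diameter, here below the top edge, so the centroid depth is h_c = 3.7 + 0.912488 = 4.61249 m.
A = πr²/2 = π × 2.15²/2 = 7.26101 m².
Resultant F = γ·h_c·A = 7.74009 × 4.61249 × 7.26101 = 259.226 kN.

F ≈ 259.2 kN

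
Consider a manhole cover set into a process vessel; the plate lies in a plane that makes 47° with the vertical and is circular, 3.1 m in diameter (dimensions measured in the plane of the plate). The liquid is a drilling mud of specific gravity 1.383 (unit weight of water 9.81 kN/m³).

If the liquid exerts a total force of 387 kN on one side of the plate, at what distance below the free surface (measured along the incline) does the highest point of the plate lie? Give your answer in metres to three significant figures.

γ = 1.383 × 9.81 = 13.56723 kN/m³.
A = π(1.55)² = 7.54768 m².
From F = γ·h_c·A, the centroid depth is h_c = 387/(13.56723 × 7.54768) = 3.77926 m.
The plate makes 47° with the vertical, i.e. θ = 90° − 47° = 43° to the horizontal. Measuring y along the incline from the free-surface line, vertical depth h = y·sinθ with sinθ = 0.681998.
Along the incline, y_c = h_c/sinθ = 3.77926/0.681998 = 5.54145 m.
The centroid is at the centre, 1.55 m below the top of the plate, so the highest point sits at y_top = 5.54145 − 1.55 = 3.99145 m along the incline.

y_top ≈ 3.99 m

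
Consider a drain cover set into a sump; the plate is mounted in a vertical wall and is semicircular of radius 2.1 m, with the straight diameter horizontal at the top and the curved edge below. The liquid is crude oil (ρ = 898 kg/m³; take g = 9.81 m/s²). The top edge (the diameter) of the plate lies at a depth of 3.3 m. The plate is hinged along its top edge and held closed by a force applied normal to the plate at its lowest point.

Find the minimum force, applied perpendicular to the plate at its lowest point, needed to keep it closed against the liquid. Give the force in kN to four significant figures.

γ = ρg = 898 × 9.81 / 1000 = 8.80938 kN/m³.
The centroid of a semicircle lies 4r/(3π) = 0.891268 m from the diameter, here below the top edge, so the centroid depth is h_c = 3.3 + 0.891268 = 4.19127 m.
A = πr²/2 = π × 2.1²/2 = 6.92721 m².
Resultant F = γ·h_c·A = 8.80938 × 4.19127 × 6.92721 = 255.77 kN.
I_c = (π/8 − 8/(9π))·r⁴ = 0.109757 × 2.1⁴ = 2.13457 m⁴.
Centre of pressure: y_p = y_c + I_c/(y_c·A) = 4.19127 + 2.13457/(4.19127 × 6.92721) = 4.19127 + 0.0735202 = 4.26479 m along the plane.
The resultant acts 0.891268 + 0.0735202 = 0.964788 m (along the plate) below the hinge at the top edge, so the moment about the hinge is M = F × 0.964788 = 255.77 × 0.964788 = 246.764 kN·m.
A normal force at the bottom, 2.1 m from the hinge, must supply this moment: P = 246.764/2.1 = 117.507 kN.

P ≈ 117.5 kN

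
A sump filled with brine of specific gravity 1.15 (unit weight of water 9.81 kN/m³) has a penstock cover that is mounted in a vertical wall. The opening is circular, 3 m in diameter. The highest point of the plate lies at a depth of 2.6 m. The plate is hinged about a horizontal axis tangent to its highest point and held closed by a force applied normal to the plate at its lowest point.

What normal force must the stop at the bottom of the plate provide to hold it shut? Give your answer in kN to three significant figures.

P ≈ 178 kN

γ = 1.15 × 9.81 = 11.2815 kN/m³.
The centroid is at the centre, 1.5 m below the top of the plate, so the centroid depth is h_c = 2.6 + 1.5 = 4.1 m.
A = π(1.5)² = 7.06858 m².
Resultant F = γ·h_c·A = 11.2815 × 4.1 × 7.06858 = 326.951 kN.
I_c = πr⁴/4 = π × 1.5⁴/4 = 3.97608 m⁴.
Centre of pressure: y_p = y_c + I_c/(y_c·A) = 4.1 + 3.97608/(4.1 × 7.06858) = 4.1 + 0.137195 = 4.23719 m along the plane.
The resultant acts 1.5 + 0.137195 = 1.63719 m (along the plate) below the hinge at the top edge, so the moment about the hinge is M = F × 1.63719 = 326.951 × 1.63719 = 535.281 kN·m.
A normal force at the bottom, 3 m from the hinge, must supply this moment: P = 535.281/3 = 178.427 kN.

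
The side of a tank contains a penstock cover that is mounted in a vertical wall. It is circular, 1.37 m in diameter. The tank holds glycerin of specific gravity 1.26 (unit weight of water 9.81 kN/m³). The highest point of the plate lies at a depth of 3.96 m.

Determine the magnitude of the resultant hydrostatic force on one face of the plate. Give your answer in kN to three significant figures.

F ≈ 84.6 kN

γ = 1.26 × 9.81 = 12.3606 kN/m³.
The centroid is at the centre, 0.685 m below the top of the plate, so the centroid depth is h_c = 3.96 + 0.685 = 4.645 m.
A = π(0.685)² = 1.47411 m².
Resultant F = γ·h_c·A = 12.3606 × 4.645 × 1.47411 = 84.636 kN.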